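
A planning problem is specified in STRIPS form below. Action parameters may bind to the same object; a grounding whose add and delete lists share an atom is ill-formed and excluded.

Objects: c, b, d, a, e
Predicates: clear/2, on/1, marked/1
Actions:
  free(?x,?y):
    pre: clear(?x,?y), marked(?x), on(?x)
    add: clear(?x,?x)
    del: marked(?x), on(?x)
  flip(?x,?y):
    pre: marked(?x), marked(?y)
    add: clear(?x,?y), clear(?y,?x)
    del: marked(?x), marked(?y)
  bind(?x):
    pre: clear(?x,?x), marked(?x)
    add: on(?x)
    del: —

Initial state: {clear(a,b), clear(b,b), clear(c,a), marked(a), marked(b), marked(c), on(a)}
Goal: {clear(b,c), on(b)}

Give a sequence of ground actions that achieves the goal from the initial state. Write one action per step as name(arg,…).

1. bind(b)  →  {clear(a,b), clear(b,b), clear(c,a), marked(a), marked(b), marked(c), on(a), on(b)}
2. flip(c,b)  →  {clear(a,b), clear(b,b), clear(b,c), clear(c,a), clear(c,b), marked(a), on(a), on(b)}

bind(b); flip(c,b)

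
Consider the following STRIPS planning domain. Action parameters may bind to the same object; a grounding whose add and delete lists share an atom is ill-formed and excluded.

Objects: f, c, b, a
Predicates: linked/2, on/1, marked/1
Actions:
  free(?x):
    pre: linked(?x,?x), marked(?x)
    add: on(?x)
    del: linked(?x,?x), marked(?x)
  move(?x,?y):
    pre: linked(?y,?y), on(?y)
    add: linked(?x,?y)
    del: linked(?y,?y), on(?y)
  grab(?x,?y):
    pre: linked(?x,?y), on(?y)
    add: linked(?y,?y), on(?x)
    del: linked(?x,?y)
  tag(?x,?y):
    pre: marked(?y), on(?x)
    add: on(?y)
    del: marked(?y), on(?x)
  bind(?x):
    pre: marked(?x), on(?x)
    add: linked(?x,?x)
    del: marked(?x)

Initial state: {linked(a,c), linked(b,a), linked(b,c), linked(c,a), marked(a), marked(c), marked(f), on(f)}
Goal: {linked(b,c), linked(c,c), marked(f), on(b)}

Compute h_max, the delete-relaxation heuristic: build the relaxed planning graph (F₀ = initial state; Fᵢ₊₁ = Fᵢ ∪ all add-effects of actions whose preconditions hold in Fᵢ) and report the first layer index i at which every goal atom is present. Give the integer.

F0 = init (8 atoms)
F1 = F0 ∪ {linked(f,f), on(a), on(c)}  (11 atoms)
F2 = F1 ∪ {linked(a,a), linked(a,f), linked(b,f), linked(c,c), linked(c,f), on(b)}  (17 atoms)
goal ⊆ F2  ⇒  h_max = 2

2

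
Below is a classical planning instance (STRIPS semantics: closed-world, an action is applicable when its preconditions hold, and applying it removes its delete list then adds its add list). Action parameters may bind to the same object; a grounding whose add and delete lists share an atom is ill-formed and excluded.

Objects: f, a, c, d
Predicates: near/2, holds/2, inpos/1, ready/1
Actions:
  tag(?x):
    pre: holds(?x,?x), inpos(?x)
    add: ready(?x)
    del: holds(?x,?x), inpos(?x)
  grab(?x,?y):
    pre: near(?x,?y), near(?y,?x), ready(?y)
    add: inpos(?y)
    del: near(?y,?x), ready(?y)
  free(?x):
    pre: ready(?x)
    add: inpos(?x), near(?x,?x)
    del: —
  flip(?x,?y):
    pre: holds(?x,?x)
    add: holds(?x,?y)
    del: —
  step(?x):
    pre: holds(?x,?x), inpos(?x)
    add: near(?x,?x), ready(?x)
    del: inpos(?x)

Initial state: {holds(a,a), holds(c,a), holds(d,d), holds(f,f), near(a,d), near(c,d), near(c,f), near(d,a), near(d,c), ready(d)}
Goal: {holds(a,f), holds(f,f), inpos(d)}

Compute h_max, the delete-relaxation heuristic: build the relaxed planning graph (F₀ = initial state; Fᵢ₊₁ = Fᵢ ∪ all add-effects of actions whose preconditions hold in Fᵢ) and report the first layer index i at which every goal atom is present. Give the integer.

F0 = init (10 atoms)
F1 = F0 ∪ {holds(a,c), holds(a,d), holds(a,f), holds(d,a), holds(d,c), holds(d,f), holds(f,a), holds(f,c), holds(f,d), inpos(d), near(d,d)}  (21 atoms)
goal ⊆ F1  ⇒  h_max = 1

1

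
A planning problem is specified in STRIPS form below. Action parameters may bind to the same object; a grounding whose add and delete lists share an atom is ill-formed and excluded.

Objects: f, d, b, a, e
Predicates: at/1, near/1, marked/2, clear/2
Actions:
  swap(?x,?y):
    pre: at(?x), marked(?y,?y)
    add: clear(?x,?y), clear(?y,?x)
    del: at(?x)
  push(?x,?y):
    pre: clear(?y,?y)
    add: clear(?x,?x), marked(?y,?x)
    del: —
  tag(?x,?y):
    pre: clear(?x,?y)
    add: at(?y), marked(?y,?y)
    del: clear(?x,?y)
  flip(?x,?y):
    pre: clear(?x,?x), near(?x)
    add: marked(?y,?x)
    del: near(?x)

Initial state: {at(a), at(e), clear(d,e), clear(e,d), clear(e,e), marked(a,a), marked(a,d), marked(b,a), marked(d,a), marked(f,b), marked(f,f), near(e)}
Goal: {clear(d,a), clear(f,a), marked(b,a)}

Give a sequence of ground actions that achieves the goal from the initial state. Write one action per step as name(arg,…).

swap(a,f); tag(e,d); swap(d,a)

1. swap(a,f)  →  {at(e), clear(a,f), clear(d,e), clear(e,d), clear(e,e), clear(f,a), marked(a,a), marked(a,d), marked(b,a), marked(d,a), marked(f,b), marked(f,f), near(e)}
2. tag(e,d)  →  {at(d), at(e), clear(a,f), clear(d,e), clear(e,e), clear(f,a), marked(a,a), marked(a,d), marked(b,a), marked(d,a), marked(d,d), marked(f,b), marked(f,f), near(e)}
3. swap(d,a)  →  {at(e), clear(a,d), clear(a,f), clear(d,a), clear(d,e), clear(e,e), clear(f,a), marked(a,a), marked(a,d), marked(b,a), marked(d,a), marked(d,d), marked(f,b), marked(f,f), near(e)}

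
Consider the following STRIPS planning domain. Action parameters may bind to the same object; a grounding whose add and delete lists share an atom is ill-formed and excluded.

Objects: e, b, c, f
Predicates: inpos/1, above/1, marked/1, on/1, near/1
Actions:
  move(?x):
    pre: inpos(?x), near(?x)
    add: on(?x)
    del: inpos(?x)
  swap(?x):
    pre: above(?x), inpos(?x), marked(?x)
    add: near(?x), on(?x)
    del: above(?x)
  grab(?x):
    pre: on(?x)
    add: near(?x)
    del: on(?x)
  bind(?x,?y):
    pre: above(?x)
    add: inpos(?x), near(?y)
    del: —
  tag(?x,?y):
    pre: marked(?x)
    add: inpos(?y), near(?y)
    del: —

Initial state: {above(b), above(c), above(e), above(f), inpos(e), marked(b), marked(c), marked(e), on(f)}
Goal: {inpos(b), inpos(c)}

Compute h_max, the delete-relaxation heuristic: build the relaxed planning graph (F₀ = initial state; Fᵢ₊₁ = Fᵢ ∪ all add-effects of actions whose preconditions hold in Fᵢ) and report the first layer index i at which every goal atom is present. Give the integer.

F0 = init (9 atoms)
F1 = F0 ∪ {inpos(b), inpos(c), inpos(f), near(b), near(c), near(e), near(f), on(e)}  (17 atoms)
goal ⊆ F1  ⇒  h_max = 1

1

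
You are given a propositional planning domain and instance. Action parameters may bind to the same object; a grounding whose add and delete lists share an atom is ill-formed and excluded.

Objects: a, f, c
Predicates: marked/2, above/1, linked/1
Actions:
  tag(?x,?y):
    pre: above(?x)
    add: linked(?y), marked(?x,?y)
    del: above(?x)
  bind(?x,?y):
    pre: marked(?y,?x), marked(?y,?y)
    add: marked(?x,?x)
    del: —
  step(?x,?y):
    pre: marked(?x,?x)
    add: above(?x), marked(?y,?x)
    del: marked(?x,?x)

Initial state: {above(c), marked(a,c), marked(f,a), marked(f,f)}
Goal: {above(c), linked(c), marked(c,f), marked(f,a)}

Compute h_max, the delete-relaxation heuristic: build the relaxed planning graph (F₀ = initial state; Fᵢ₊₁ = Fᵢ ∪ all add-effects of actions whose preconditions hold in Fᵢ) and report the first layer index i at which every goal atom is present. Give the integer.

F0 = init (4 atoms)
F1 = F0 ∪ {above(f), linked(a), linked(c), linked(f), marked(a,a), marked(a,f), marked(c,a), marked(c,c), marked(c,f)}  (13 atoms)
goal ⊆ F1  ⇒  h_max = 1

1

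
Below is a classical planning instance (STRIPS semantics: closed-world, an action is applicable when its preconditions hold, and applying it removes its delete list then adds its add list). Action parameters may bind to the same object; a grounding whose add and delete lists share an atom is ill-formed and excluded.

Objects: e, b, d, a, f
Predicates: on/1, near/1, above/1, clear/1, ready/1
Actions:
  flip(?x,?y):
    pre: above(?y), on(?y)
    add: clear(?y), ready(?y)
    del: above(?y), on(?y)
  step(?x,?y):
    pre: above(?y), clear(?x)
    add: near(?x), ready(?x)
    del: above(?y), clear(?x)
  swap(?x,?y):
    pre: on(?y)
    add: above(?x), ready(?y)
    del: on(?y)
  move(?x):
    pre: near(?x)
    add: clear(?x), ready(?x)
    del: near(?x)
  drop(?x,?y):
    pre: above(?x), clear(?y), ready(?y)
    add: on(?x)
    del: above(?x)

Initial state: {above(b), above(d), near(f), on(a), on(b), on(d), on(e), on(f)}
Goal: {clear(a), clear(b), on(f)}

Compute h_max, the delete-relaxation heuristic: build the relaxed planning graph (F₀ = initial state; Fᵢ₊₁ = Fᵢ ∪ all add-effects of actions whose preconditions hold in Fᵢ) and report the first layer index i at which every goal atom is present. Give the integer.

F0 = init (8 atoms)
F1 = F0 ∪ {above(a), above(e), above(f), clear(b), clear(d), clear(f), ready(a), ready(b), ready(d), ready(e), ready(f)}  (19 atoms)
F2 = F1 ∪ {clear(a), clear(e), near(b), near(d)}  (23 atoms)
goal ⊆ F2  ⇒  h_max = 2

2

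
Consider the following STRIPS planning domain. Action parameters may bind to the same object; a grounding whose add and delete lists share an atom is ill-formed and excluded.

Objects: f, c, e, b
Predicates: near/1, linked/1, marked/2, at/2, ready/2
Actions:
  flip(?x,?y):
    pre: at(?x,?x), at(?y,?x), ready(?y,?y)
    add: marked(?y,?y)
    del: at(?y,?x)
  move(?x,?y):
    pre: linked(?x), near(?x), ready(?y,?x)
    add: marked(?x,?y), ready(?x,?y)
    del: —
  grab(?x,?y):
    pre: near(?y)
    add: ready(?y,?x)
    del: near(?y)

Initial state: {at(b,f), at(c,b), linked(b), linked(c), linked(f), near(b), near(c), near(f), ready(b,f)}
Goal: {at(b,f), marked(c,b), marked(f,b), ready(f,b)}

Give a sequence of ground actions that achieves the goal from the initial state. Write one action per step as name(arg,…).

1. move(f,b)  →  {at(b,f), at(c,b), linked(b), linked(c), linked(f), marked(f,b), near(b), near(c), near(f), ready(b,f), ready(f,b)}
2. grab(c,b)  →  {at(b,f), at(c,b), linked(b), linked(c), linked(f), marked(f,b), near(c), near(f), ready(b,c), ready(b,f), ready(f,b)}
3. move(c,b)  →  {at(b,f), at(c,b), linked(b), linked(c), linked(f), marked(c,b), marked(f,b), near(c), near(f), ready(b,c), ready(b,f), ready(c,b), ready(f,b)}

move(f,b); grab(c,b); move(c,b)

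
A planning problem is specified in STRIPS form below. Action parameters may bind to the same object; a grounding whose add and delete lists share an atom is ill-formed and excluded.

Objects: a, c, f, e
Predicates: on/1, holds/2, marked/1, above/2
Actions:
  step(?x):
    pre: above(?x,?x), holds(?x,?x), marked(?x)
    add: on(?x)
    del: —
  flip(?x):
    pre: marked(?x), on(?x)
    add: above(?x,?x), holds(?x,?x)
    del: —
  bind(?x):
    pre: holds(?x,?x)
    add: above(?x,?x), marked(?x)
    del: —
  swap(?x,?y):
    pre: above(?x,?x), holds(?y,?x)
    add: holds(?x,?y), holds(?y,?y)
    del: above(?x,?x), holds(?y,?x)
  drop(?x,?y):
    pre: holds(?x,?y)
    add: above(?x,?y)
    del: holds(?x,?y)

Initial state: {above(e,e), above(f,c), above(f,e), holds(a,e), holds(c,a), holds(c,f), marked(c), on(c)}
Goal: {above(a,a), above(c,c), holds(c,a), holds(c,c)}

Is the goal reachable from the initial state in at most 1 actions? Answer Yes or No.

1. flip(c)  →  {above(c,c), above(e,e), above(f,c), above(f,e), holds(a,e), holds(c,a), holds(c,c), holds(c,f), marked(c), on(c)}
2. swap(e,a)  →  {above(c,c), above(f,c), above(f,e), holds(a,a), holds(c,a), holds(c,c), holds(c,f), holds(e,a), marked(c), on(c)}
3. bind(a)  →  {above(a,a), above(c,c), above(f,c), above(f,e), holds(a,a), holds(c,a), holds(c,c), holds(c,f), holds(e,a), marked(a), marked(c), on(c)}
optimal plan length = 3; 3 > 1

No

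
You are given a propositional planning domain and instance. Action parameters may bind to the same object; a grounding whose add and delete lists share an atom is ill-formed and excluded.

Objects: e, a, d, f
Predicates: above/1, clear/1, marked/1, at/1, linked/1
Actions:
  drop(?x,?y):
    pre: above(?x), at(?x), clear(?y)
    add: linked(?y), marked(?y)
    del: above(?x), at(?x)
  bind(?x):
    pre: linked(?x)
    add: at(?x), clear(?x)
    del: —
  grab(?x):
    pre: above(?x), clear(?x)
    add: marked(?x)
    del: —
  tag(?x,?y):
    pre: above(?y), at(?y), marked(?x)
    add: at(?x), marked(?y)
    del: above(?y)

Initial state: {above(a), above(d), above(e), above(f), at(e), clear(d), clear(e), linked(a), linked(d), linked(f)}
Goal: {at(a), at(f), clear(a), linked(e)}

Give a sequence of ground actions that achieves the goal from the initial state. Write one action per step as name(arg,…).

drop(e,e); bind(a); bind(f)

1. drop(e,e)  →  {above(a), above(d), above(f), clear(d), clear(e), linked(a), linked(d), linked(e), linked(f), marked(e)}
2. bind(a)  →  {above(a), above(d), above(f), at(a), clear(a), clear(d), clear(e), linked(a), linked(d), linked(e), linked(f), marked(e)}
3. bind(f)  →  {above(a), above(d), above(f), at(a), at(f), clear(a), clear(d), clear(e), clear(f), linked(a), linked(d), linked(e), linked(f), marked(e)}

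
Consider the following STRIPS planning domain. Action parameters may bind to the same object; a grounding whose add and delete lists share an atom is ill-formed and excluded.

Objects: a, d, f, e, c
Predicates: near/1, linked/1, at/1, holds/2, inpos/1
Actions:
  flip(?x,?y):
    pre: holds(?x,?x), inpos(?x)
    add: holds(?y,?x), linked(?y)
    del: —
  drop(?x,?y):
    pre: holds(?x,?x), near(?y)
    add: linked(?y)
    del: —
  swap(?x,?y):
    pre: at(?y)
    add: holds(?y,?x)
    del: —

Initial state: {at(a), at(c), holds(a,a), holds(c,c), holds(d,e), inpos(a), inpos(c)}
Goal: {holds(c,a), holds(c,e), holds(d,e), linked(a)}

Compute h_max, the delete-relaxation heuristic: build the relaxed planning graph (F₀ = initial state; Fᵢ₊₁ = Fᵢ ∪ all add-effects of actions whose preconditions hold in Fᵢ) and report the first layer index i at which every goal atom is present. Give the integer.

1

F0 = init (7 atoms)
F1 = F0 ∪ {holds(a,c), holds(a,d), holds(a,e), holds(a,f), holds(c,a), holds(c,d), holds(c,e), holds(c,f), holds(d,a), holds(d,c), holds(e,a), holds(e,c), holds(f,a), holds(f,c), linked(a), linked(c), linked(d), linked(e), linked(f)}  (26 atoms)
goal ⊆ F1  ⇒  h_max = 1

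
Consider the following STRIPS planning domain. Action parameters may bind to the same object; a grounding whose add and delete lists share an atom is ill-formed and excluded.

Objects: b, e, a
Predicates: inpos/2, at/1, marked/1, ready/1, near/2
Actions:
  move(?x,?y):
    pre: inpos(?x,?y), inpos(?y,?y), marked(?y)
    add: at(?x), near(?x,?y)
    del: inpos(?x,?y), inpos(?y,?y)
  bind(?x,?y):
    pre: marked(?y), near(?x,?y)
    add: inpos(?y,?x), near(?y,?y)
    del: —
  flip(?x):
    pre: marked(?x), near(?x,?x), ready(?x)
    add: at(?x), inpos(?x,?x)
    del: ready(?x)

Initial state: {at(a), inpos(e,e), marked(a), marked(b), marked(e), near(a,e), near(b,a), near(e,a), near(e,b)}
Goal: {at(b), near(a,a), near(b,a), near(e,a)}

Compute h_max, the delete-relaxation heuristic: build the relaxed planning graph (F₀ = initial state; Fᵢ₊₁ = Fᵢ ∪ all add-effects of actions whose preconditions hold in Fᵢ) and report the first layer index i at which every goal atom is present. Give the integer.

F0 = init (9 atoms)
F1 = F0 ∪ {at(e), inpos(a,b), inpos(a,e), inpos(b,e), inpos(e,a), near(a,a), near(b,b), near(e,e)}  (17 atoms)
F2 = F1 ∪ {at(b), inpos(a,a), inpos(b,b), near(b,e)}  (21 atoms)
goal ⊆ F2  ⇒  h_max = 2

2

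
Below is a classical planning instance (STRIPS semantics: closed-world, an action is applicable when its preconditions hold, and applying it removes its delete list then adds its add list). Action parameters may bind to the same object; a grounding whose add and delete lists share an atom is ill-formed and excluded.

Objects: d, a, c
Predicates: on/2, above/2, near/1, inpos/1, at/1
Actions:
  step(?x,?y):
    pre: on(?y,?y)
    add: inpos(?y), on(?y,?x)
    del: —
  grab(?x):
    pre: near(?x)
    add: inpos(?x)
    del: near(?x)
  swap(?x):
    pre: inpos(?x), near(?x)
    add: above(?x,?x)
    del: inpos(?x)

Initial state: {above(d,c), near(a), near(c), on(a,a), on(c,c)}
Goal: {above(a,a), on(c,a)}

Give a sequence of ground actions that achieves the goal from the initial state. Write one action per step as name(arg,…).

1. step(d,a)  →  {above(d,c), inpos(a), near(a), near(c), on(a,a), on(a,d), on(c,c)}
2. step(a,c)  →  {above(d,c), inpos(a), inpos(c), near(a), near(c), on(a,a), on(a,d), on(c,a), on(c,c)}
3. swap(a)  →  {above(a,a), above(d,c), inpos(c), near(a), near(c), on(a,a), on(a,d), on(c,a), on(c,c)}

step(d,a); step(a,c); swap(a)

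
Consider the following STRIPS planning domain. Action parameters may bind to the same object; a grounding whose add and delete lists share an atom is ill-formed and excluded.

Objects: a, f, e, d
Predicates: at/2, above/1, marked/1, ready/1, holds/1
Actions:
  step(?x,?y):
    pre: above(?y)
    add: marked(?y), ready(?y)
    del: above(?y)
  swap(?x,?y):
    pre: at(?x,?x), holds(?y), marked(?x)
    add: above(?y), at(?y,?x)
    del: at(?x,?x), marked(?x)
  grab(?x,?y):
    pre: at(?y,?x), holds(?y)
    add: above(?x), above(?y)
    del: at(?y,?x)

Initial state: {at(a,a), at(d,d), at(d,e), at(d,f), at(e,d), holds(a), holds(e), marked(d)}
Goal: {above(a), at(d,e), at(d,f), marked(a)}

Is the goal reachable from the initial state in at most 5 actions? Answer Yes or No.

1. swap(d,a)  →  {above(a), at(a,a), at(a,d), at(d,e), at(d,f), at(e,d), holds(a), holds(e)}
2. step(a,a)  →  {at(a,a), at(a,d), at(d,e), at(d,f), at(e,d), holds(a), holds(e), marked(a), ready(a)}
3. grab(a,a)  →  {above(a), at(a,d), at(d,e), at(d,f), at(e,d), holds(a), holds(e), marked(a), ready(a)}
optimal plan length = 3; 3 ≤ 5

Yes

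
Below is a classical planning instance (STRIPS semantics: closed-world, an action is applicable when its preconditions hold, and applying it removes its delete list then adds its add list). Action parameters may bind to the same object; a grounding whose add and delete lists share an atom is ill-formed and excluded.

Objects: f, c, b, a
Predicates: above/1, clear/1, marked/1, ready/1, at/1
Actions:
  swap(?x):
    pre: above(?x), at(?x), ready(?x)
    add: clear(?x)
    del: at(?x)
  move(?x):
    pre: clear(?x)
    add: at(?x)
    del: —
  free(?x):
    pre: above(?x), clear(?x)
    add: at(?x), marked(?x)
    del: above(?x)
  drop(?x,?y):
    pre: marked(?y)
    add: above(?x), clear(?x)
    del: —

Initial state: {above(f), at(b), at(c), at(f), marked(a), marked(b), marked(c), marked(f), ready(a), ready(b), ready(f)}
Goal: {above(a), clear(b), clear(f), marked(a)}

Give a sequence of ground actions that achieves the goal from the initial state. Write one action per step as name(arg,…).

1. swap(f)  →  {above(f), at(b), at(c), clear(f), marked(a), marked(b), marked(c), marked(f), ready(a), ready(b), ready(f)}
2. drop(b,f)  →  {above(b), above(f), at(b), at(c), clear(b), clear(f), marked(a), marked(b), marked(c), marked(f), ready(a), ready(b), ready(f)}
3. drop(a,f)  →  {above(a), above(b), above(f), at(b), at(c), clear(a), clear(b), clear(f), marked(a), marked(b), marked(c), marked(f), ready(a), ready(b), ready(f)}

swap(f); drop(b,f); drop(a,f)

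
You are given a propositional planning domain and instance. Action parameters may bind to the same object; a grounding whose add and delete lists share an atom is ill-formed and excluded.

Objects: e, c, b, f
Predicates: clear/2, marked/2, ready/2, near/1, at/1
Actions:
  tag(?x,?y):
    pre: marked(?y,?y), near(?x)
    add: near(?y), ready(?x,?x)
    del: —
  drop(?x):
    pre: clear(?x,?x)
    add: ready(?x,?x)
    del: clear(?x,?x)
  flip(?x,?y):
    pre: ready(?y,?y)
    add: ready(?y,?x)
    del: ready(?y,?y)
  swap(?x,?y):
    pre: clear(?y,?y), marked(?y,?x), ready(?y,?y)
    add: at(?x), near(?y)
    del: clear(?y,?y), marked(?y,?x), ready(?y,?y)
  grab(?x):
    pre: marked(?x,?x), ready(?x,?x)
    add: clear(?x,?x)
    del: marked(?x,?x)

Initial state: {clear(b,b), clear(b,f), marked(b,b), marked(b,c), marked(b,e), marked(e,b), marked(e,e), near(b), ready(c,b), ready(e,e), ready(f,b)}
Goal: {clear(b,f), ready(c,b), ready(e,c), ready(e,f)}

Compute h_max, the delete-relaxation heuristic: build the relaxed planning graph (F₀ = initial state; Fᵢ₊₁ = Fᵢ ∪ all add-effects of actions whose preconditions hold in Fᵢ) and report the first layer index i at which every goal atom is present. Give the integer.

1

F0 = init (11 atoms)
F1 = F0 ∪ {clear(e,e), near(e), ready(b,b), ready(e,b), ready(e,c), ready(e,f)}  (17 atoms)
goal ⊆ F1  ⇒  h_max = 1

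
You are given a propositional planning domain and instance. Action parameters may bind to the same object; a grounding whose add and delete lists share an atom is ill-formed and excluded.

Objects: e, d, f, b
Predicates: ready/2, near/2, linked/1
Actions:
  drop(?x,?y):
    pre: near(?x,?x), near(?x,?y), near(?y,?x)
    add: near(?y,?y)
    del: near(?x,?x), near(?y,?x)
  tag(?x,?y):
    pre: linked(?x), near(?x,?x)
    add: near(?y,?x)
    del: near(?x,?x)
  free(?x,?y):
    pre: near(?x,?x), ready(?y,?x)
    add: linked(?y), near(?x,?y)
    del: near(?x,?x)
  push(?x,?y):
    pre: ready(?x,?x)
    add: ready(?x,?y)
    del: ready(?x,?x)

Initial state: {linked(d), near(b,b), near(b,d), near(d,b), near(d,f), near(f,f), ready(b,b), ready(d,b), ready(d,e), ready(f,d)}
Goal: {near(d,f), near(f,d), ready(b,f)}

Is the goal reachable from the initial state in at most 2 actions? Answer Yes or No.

No

1. drop(b,d)  →  {linked(d), near(b,d), near(d,d), near(d,f), near(f,f), ready(b,b), ready(d,b), ready(d,e), ready(f,d)}
2. tag(d,f)  →  {linked(d), near(b,d), near(d,f), near(f,d), near(f,f), ready(b,b), ready(d,b), ready(d,e), ready(f,d)}
3. push(b,f)  →  {linked(d), near(b,d), near(d,f), near(f,d), near(f,f), ready(b,f), ready(d,b), ready(d,e), ready(f,d)}
optimal plan length = 3; 3 > 2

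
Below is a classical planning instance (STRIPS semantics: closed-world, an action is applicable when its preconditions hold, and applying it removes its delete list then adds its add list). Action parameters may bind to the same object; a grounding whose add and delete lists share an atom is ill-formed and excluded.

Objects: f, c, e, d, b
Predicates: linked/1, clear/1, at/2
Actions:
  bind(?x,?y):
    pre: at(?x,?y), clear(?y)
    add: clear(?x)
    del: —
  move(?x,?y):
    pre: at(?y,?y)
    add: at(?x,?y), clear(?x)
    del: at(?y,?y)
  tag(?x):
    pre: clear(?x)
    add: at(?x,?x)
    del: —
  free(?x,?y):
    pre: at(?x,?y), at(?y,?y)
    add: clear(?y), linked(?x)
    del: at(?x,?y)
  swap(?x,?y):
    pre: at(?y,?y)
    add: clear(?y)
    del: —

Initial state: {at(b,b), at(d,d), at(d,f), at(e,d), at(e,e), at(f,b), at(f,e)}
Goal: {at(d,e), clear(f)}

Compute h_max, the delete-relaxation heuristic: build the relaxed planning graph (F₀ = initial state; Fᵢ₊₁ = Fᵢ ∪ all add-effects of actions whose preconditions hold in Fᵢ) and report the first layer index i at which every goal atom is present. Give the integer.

F0 = init (7 atoms)
F1 = F0 ∪ {at(b,d), at(b,e), at(c,b), at(c,d), at(c,e), at(d,b), at(d,e), at(e,b), at(f,d), clear(b), clear(c), clear(d), clear(e), clear(f), linked(b), linked(d), linked(e), linked(f)}  (25 atoms)
goal ⊆ F1  ⇒  h_max = 1

1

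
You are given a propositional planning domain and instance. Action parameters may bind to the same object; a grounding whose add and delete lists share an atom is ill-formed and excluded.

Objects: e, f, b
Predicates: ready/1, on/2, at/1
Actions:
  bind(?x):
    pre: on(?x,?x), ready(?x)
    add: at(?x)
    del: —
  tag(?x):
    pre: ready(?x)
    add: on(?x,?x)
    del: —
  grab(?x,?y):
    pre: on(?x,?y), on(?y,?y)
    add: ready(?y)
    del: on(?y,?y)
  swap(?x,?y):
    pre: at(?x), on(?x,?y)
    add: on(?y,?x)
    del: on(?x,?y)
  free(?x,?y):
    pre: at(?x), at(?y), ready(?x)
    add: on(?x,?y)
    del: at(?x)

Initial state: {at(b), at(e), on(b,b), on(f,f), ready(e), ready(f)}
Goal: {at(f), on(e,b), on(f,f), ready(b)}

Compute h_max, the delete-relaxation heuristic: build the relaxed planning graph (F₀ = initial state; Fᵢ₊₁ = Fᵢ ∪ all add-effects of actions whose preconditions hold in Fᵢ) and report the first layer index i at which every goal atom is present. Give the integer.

F0 = init (6 atoms)
F1 = F0 ∪ {at(f), on(e,b), on(e,e), ready(b)}  (10 atoms)
goal ⊆ F1  ⇒  h_max = 1

1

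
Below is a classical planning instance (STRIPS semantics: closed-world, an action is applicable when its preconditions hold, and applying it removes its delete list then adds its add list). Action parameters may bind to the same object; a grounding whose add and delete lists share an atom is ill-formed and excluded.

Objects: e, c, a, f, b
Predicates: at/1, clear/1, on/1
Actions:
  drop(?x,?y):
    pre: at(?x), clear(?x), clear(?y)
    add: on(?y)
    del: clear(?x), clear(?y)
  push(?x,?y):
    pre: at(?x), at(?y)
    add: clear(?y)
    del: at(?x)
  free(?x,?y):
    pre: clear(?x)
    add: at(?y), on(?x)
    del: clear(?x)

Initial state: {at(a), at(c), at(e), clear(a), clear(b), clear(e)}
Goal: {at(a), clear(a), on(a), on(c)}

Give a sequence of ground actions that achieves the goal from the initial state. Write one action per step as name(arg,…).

drop(e,a); push(e,c); drop(c,c); push(c,a)

1. drop(e,a)  →  {at(a), at(c), at(e), clear(b), on(a)}
2. push(e,c)  →  {at(a), at(c), clear(b), clear(c), on(a)}
3. drop(c,c)  →  {at(a), at(c), clear(b), on(a), on(c)}
4. push(c,a)  →  {at(a), clear(a), clear(b), on(a), on(c)}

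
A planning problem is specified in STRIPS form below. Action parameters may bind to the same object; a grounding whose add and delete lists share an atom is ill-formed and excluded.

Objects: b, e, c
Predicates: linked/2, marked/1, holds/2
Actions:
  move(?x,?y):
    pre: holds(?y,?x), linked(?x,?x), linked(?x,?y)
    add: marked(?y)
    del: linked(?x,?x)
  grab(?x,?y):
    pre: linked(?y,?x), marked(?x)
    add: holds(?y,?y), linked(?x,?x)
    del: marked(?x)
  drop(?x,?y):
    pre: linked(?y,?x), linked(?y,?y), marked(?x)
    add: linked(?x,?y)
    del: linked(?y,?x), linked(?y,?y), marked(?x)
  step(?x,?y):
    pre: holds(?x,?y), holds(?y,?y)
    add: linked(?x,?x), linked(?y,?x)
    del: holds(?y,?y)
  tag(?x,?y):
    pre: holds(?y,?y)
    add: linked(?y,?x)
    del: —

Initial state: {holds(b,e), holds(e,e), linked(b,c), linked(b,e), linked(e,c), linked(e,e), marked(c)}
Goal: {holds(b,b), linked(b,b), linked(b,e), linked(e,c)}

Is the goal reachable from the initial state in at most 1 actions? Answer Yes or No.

1. grab(c,b)  →  {holds(b,b), holds(b,e), holds(e,e), linked(b,c), linked(b,e), linked(c,c), linked(e,c), linked(e,e)}
2. step(b,e)  →  {holds(b,b), holds(b,e), linked(b,b), linked(b,c), linked(b,e), linked(c,c), linked(e,b), linked(e,c), linked(e,e)}
optimal plan length = 2; 2 > 1

No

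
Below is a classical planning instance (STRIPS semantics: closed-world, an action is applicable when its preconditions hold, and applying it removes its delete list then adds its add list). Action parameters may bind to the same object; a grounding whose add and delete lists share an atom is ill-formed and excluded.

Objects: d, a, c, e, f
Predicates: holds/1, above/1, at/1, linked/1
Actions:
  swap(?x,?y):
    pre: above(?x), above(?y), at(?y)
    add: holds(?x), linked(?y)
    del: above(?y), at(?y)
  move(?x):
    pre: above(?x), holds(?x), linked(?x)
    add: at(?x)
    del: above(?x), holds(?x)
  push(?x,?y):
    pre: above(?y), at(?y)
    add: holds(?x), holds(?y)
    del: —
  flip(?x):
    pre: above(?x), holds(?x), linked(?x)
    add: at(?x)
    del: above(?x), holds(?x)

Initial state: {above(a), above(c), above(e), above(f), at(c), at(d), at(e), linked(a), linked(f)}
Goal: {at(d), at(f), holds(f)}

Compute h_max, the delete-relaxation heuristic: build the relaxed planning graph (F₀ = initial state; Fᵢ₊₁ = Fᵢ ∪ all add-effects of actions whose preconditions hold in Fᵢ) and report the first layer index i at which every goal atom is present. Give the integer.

2

F0 = init (9 atoms)
F1 = F0 ∪ {holds(a), holds(c), holds(d), holds(e), holds(f), linked(c), linked(e)}  (16 atoms)
F2 = F1 ∪ {at(a), at(f)}  (18 atoms)
goal ⊆ F2  ⇒  h_max = 2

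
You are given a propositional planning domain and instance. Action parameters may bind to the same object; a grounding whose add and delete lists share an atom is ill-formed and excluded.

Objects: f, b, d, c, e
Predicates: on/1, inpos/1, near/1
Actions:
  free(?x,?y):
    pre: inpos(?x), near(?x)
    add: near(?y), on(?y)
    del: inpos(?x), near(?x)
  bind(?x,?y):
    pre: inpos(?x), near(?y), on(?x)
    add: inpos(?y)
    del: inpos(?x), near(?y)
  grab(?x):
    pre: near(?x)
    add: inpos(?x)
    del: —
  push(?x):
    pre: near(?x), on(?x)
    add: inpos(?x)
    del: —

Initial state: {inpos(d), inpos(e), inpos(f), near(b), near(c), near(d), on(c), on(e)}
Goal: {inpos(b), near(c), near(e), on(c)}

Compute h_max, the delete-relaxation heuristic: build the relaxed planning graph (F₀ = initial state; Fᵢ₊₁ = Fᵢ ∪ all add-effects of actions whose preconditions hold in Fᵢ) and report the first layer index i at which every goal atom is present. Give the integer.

F0 = init (8 atoms)
F1 = F0 ∪ {inpos(b), inpos(c), near(e), near(f), on(b), on(f)}  (14 atoms)
goal ⊆ F1  ⇒  h_max = 1

1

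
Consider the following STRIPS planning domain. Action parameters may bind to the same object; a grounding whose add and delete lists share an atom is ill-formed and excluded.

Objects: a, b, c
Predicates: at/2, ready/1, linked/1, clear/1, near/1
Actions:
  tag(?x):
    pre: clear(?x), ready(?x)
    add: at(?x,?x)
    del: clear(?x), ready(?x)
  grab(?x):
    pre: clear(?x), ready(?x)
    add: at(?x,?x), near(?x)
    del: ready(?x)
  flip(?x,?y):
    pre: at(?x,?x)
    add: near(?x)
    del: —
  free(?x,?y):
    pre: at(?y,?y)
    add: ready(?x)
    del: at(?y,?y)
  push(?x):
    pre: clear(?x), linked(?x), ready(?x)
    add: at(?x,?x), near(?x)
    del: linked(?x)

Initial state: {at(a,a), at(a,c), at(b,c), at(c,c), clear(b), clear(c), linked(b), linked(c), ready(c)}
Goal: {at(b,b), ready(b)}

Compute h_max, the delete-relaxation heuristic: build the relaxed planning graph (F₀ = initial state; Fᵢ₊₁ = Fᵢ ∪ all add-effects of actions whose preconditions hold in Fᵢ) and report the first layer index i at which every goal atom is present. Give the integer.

2

F0 = init (9 atoms)
F1 = F0 ∪ {near(a), near(c), ready(a), ready(b)}  (13 atoms)
F2 = F1 ∪ {at(b,b), near(b)}  (15 atoms)
goal ⊆ F2  ⇒  h_max = 2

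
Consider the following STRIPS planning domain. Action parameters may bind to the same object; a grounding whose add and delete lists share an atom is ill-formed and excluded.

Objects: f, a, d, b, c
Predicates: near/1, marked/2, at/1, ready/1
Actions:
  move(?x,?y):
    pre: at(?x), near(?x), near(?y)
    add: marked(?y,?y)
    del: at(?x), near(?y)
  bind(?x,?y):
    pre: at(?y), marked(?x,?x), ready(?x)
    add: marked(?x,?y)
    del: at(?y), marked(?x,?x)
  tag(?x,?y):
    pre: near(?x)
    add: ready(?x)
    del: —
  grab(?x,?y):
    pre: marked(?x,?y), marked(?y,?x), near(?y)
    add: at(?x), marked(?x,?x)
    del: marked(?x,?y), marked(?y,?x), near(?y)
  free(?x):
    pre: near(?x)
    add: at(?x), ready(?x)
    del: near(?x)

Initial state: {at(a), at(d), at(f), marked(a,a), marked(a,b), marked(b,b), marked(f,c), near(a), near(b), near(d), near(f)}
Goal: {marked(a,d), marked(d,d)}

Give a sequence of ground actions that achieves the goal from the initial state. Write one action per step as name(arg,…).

1. move(f,d)  →  {at(a), at(d), marked(a,a), marked(a,b), marked(b,b), marked(d,d), marked(f,c), near(a), near(b), near(f)}
2. tag(a,f)  →  {at(a), at(d), marked(a,a), marked(a,b), marked(b,b), marked(d,d), marked(f,c), near(a), near(b), near(f), ready(a)}
3. bind(a,d)  →  {at(a), marked(a,b), marked(a,d), marked(b,b), marked(d,d), marked(f,c), near(a), near(b), near(f), ready(a)}

move(f,d); tag(a,f); bind(a,d)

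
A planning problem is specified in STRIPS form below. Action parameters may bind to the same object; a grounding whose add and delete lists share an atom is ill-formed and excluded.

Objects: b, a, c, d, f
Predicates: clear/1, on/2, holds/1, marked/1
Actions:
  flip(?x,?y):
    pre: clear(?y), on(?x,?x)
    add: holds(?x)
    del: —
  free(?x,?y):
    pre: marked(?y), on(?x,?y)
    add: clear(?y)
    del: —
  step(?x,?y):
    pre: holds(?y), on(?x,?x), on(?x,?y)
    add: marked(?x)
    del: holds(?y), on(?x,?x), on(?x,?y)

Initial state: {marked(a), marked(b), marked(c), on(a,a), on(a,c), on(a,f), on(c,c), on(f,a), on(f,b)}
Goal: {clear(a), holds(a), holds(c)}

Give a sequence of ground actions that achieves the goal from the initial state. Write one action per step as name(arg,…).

1. free(a,a)  →  {clear(a), marked(a), marked(b), marked(c), on(a,a), on(a,c), on(a,f), on(c,c), on(f,a), on(f,b)}
2. flip(a,a)  →  {clear(a), holds(a), marked(a), marked(b), marked(c), on(a,a), on(a,c), on(a,f), on(c,c), on(f,a), on(f,b)}
3. flip(c,a)  →  {clear(a), holds(a), holds(c), marked(a), marked(b), marked(c), on(a,a), on(a,c), on(a,f), on(c,c), on(f,a), on(f,b)}

free(a,a); flip(a,a); flip(c,a)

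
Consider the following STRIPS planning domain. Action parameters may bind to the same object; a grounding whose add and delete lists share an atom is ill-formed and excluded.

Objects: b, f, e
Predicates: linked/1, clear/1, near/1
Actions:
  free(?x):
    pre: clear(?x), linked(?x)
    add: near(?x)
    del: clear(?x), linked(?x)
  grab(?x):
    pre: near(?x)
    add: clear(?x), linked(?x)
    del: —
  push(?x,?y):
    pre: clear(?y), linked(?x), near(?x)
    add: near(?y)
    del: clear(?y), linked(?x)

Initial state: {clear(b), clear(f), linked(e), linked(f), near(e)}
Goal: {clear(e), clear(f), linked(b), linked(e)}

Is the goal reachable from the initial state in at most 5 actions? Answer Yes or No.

1. push(e,b)  →  {clear(f), linked(f), near(b), near(e)}
2. grab(b)  →  {clear(b), clear(f), linked(b), linked(f), near(b), near(e)}
3. grab(e)  →  {clear(b), clear(e), clear(f), linked(b), linked(e), linked(f), near(b), near(e)}
optimal plan length = 3; 3 ≤ 5

Yes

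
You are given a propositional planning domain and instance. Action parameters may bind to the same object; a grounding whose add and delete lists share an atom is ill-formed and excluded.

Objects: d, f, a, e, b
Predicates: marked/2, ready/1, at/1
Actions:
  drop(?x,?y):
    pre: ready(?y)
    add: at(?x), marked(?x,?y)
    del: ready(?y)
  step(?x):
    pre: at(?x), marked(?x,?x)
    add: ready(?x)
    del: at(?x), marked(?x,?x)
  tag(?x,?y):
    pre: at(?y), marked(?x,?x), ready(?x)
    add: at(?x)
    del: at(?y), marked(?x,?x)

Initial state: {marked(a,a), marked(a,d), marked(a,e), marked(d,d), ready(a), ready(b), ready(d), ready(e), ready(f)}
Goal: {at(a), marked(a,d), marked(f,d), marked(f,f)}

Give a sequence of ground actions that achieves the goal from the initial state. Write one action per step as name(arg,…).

1. drop(f,d)  →  {at(f), marked(a,a), marked(a,d), marked(a,e), marked(d,d), marked(f,d), ready(a), ready(b), ready(e), ready(f)}
2. drop(f,f)  →  {at(f), marked(a,a), marked(a,d), marked(a,e), marked(d,d), marked(f,d), marked(f,f), ready(a), ready(b), ready(e)}
3. drop(a,a)  →  {at(a), at(f), marked(a,a), marked(a,d), marked(a,e), marked(d,d), marked(f,d), marked(f,f), ready(b), ready(e)}

drop(f,d); drop(f,f); drop(a,a)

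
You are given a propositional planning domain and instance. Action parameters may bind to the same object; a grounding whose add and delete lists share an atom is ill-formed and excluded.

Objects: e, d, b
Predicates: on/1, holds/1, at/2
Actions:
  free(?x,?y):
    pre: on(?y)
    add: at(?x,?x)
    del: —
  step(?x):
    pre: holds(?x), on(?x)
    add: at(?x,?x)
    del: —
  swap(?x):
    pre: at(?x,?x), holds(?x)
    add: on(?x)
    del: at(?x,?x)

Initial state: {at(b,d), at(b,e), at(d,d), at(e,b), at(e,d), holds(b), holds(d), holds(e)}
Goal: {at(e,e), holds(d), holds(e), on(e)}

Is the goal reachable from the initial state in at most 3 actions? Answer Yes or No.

1. swap(d)  →  {at(b,d), at(b,e), at(e,b), at(e,d), holds(b), holds(d), holds(e), on(d)}
2. free(e,d)  →  {at(b,d), at(b,e), at(e,b), at(e,d), at(e,e), holds(b), holds(d), holds(e), on(d)}
3. swap(e)  →  {at(b,d), at(b,e), at(e,b), at(e,d), holds(b), holds(d), holds(e), on(d), on(e)}
4. free(e,e)  →  {at(b,d), at(b,e), at(e,b), at(e,d), at(e,e), holds(b), holds(d), holds(e), on(d), on(e)}
optimal plan length = 4; 4 > 3

No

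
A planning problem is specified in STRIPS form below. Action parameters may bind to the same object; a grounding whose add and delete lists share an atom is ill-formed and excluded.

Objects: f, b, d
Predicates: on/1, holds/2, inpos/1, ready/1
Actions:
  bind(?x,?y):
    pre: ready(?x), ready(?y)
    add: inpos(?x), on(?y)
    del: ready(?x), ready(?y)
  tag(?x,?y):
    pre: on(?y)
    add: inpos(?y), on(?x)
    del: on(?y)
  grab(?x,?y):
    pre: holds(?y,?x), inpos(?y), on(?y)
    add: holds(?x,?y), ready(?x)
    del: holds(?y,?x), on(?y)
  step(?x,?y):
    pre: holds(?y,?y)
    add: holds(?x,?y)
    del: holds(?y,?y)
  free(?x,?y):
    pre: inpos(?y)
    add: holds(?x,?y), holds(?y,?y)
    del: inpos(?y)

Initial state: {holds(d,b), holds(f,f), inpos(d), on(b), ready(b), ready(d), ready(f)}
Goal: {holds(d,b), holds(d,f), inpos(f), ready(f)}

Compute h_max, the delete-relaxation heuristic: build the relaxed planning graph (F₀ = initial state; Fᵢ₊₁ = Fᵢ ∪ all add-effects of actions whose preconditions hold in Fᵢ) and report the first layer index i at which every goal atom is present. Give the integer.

F0 = init (7 atoms)
F1 = F0 ∪ {holds(b,d), holds(b,f), holds(d,d), holds(d,f), holds(f,d), inpos(b), inpos(f), on(d), on(f)}  (16 atoms)
goal ⊆ F1  ⇒  h_max = 1

1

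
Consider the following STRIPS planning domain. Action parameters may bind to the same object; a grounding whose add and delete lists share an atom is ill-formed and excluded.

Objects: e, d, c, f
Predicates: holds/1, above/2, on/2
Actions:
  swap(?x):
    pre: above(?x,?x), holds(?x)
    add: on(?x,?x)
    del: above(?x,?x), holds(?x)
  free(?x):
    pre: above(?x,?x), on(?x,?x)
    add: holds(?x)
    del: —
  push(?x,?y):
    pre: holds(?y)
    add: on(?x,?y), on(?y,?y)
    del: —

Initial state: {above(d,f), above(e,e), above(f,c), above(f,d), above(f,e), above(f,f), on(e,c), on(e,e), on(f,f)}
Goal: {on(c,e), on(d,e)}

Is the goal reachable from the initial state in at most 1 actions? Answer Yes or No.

No

1. free(e)  →  {above(d,f), above(e,e), above(f,c), above(f,d), above(f,e), above(f,f), holds(e), on(e,c), on(e,e), on(f,f)}
2. push(d,e)  →  {above(d,f), above(e,e), above(f,c), above(f,d), above(f,e), above(f,f), holds(e), on(d,e), on(e,c), on(e,e), on(f,f)}
3. push(c,e)  →  {above(d,f), above(e,e), above(f,c), above(f,d), above(f,e), above(f,f), holds(e), on(c,e), on(d,e), on(e,c), on(e,e), on(f,f)}
optimal plan length = 3; 3 > 1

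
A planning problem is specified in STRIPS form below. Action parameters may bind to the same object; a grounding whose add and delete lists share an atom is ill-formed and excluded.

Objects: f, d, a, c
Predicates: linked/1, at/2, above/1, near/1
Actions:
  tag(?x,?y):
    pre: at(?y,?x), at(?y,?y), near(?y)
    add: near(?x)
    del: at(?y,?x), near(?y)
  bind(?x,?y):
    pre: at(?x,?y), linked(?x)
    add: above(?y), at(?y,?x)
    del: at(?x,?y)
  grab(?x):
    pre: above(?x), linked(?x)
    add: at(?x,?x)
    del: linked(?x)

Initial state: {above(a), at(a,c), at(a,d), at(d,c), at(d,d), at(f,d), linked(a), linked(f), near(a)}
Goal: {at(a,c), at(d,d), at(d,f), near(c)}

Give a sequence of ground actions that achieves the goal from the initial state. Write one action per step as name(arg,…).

1. bind(f,d)  →  {above(a), above(d), at(a,c), at(a,d), at(d,c), at(d,d), at(d,f), linked(a), linked(f), near(a)}
2. grab(a)  →  {above(a), above(d), at(a,a), at(a,c), at(a,d), at(d,c), at(d,d), at(d,f), linked(f), near(a)}
3. tag(d,a)  →  {above(a), above(d), at(a,a), at(a,c), at(d,c), at(d,d), at(d,f), linked(f), near(d)}
4. tag(c,d)  →  {above(a), above(d), at(a,a), at(a,c), at(d,d), at(d,f), linked(f), near(c)}

bind(f,d); grab(a); tag(d,a); tag(c,d)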